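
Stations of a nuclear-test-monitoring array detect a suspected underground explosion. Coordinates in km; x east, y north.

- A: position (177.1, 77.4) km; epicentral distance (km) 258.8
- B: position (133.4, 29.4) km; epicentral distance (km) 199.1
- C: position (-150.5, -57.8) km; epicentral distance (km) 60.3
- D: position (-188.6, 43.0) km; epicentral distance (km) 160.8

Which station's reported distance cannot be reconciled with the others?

C

Solve using three stations at a time. Using A, B, D (subtract circle equations pairwise → linear system) gives (x, y) ≈ (-52.3, -42.4).
Distances from that point to each station vs reported:
  A: calculated 258.8 vs reported 258.8 → residual 0.0 km
  B: calculated 199.1 vs reported 199.1 → residual 0.0 km
  C: calculated 99.4 vs reported 60.3 → residual 39.1 km
  D: calculated 160.8 vs reported 160.8 → residual 0.0 km
A, B, D are mutually consistent (residuals ≈ 0); C is off by 39.1 km.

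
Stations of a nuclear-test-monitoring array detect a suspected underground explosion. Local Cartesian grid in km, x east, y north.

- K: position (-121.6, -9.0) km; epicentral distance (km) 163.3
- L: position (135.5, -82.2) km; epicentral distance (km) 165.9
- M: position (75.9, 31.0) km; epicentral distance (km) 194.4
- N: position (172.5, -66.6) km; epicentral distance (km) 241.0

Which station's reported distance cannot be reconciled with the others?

Solve using three stations at a time. Using K, L, M (subtract circle equations pairwise → linear system) gives (x, y) ≈ (-20.9, -137.6).
Distances from that point to each station vs reported:
  K: calculated 163.3 vs reported 163.3 → residual 0.0 km
  L: calculated 165.9 vs reported 165.9 → residual 0.0 km
  M: calculated 194.4 vs reported 194.4 → residual 0.0 km
  N: calculated 206.0 vs reported 241.0 → residual 35.0 km
K, L, M are mutually consistent (residuals ≈ 0); N is off by 35.0 km.

N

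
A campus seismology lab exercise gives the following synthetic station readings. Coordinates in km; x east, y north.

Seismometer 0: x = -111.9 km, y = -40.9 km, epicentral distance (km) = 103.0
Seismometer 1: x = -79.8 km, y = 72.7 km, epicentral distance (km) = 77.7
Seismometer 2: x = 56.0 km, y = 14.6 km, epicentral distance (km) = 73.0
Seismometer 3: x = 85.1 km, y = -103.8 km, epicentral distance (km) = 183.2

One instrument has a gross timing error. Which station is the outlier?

Solve using three stations at a time. Using Seismometer 1, Seismometer 2, Seismometer 3 (subtract circle equations pairwise → linear system) gives (x, y) ≈ (-3.9, 56.3).
Distances from that point to each station vs reported:
  Seismometer 0: calculated 145.4 vs reported 103.0 → residual 42.4 km
  Seismometer 1: calculated 77.7 vs reported 77.7 → residual 0.0 km
  Seismometer 2: calculated 73.0 vs reported 73.0 → residual 0.0 km
  Seismometer 3: calculated 183.2 vs reported 183.2 → residual 0.0 km
Seismometer 1, Seismometer 2, Seismometer 3 are mutually consistent (residuals ≈ 0); Seismometer 0 is off by 42.4 km.

Seismometer 0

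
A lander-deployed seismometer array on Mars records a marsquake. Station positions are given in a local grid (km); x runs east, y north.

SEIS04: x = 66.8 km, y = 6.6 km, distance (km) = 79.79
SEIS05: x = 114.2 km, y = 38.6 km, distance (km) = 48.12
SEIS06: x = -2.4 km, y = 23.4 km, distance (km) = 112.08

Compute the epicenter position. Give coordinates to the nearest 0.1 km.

Circle about each station: (x − 66.8)² + (y − 6.6)² = 79.79²; (x − 114.2)² + (y − 38.6)² = 48.12²; (x + 2.4)² + (y − 23.4)² = 112.08².
Subtracting the SEIS04 equation from the SEIS05 and SEIS06 equations removes the quadratic terms:
94.8 x + 64.0 y = 14076.71
-138.4 x + 33.6 y = -10147.96
Solving the 2×2 system: x ≈ 93.2, y ≈ 81.9 km.

93.2 km east, 81.9 km north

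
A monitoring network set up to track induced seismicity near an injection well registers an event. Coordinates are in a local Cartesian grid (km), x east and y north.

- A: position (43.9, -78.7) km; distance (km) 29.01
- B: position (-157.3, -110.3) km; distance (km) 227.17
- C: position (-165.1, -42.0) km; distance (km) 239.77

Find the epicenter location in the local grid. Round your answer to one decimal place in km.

Circle about each station: (x − 43.9)² + (y + 78.7)² = 29.01²; (x + 157.3)² + (y + 110.3)² = 227.17²; (x + 165.1)² + (y + 42.0)² = 239.77².
Subtracting the A equation from the B and C equations removes the quadratic terms:
-402.4 x − 63.2 y = -21976.15
-418.0 x + 73.4 y = -35746.96
Solving the 2×2 system: x ≈ 69.2, y ≈ -92.9 km.
Check against A (with the unrounded x, y): √((x − 43.9)²+(y + 78.7)²) = 29.02 ≈ 29.01 km. ✓

69.2 km east, -92.9 km north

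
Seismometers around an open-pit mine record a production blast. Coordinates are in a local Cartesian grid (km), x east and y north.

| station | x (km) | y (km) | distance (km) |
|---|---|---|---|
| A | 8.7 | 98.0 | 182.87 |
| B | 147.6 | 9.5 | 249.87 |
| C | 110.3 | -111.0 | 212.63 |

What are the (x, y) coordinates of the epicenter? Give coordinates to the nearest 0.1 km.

x ≈ -94.3 km, y ≈ -53.1 km

Circle about each station: (x − 8.7)² + (y − 98.0)² = 182.87²; (x − 147.6)² + (y − 9.5)² = 249.87²; (x − 110.3)² + (y + 111.0)² = 212.63².
Subtracting the A equation from the B and C equations removes the quadratic terms:
277.8 x − 177.0 y = -16797.26
203.2 x − 418.0 y = 3037.32
Solving the 2×2 system: x ≈ -94.3, y ≈ -53.1 km.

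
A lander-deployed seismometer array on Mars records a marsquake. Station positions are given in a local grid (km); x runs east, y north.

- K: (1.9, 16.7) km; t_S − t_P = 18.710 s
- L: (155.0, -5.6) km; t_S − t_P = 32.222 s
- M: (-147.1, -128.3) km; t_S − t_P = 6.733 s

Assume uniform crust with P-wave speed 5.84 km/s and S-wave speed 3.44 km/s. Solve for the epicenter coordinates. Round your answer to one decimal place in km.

Distance from S−P lag: d = Δt · v_P v_S / (v_P − v_S) = Δt · (5.84·3.44)/(5.84−3.44) ≈ 8.3707·Δt.
So d_K = 156.62, d_L = 269.72, d_M = 56.36 km.
Circle about each station: (x − 1.9)² + (y − 16.7)² = 156.62²; (x − 155.0)² + (y + 5.6)² = 269.72²; (x + 147.1)² + (y + 128.3)² = 56.36².
Subtracting the K equation from the L and M equations removes the quadratic terms:
306.2 x − 44.6 y = -24445.19
-298.0 x − 290.0 y = 59170.17
Solving the 2×2 system: x ≈ -95.3, y ≈ -106.1 km.
Check against K (with the unrounded x, y): √((x − 1.9)²+(y − 16.7)²) = 156.62 ≈ 156.62 km. ✓

x ≈ -95.3 km, y ≈ -106.1 km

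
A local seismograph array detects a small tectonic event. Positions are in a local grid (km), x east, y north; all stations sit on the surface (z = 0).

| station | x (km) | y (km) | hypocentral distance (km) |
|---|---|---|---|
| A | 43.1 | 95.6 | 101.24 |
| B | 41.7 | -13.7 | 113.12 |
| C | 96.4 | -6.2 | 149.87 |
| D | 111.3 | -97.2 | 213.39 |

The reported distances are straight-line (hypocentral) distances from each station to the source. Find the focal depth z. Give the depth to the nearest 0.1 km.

depth ≈ 58.5 km

Each station gives a sphere (x−x_i)² + (y−y_i)² + z² = d_i² (stations at z=0).
Subtracting the A sphere from B and C: z² cancels, leaving linear equations in x and y:
-2.8 x − 218.6 y = -11616.99
106.6 x − 203.6 y = -13877.05
Solving: x ≈ -27.994, y ≈ 53.501 km (keep extra digits for the depth step; rounded: -28.0, 53.5).
Then from the A sphere: z² = 101.24² − (x − 43.1)² − (y − 95.6)² with x = -27.994, y = 53.501, so z ≈ 58.505 ≈ 58.5 km.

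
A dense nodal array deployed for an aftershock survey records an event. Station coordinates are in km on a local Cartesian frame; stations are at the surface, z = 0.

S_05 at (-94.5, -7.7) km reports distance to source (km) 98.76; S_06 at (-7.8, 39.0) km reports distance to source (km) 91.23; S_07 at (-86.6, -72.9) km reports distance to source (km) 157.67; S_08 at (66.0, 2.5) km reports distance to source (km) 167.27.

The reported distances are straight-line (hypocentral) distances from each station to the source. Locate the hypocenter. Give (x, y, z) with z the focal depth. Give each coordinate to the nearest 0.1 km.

Each station gives a sphere (x−x_i)² + (y−y_i)² + z² = d_i² (stations at z=0).
Subtracting the S_05 sphere from S_06 and S_07: z² cancels, leaving linear equations in x and y:
173.4 x + 93.4 y = -5977.08
15.8 x − 130.4 y = -11281.86
Solving: x ≈ -76.105, y ≈ 77.296 km (keep extra digits for the depth step; rounded: -76.1, 77.3).
Then from the S_05 sphere: z² = 98.76² − (x + 94.5)² − (y + 7.7)² with x = -76.105, y = 77.296, so z ≈ 46.806 ≈ 46.8 km.
Check against S_08 (with the unrounded solution): distance 167.27 ≈ 167.27 km. ✓

x ≈ -76.1 km, y ≈ 77.3 km, depth ≈ 46.8 km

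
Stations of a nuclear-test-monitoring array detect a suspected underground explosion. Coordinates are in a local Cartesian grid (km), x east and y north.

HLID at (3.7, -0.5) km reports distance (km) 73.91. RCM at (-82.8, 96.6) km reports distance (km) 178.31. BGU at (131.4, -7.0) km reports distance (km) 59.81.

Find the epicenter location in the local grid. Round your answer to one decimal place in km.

Circle about each station: (x − 3.7)² + (y + 0.5)² = 73.91²; (x + 82.8)² + (y − 96.6)² = 178.31²; (x − 131.4)² + (y + 7.0)² = 59.81².
Subtracting the HLID equation from the RCM and BGU equations removes the quadratic terms:
-173.0 x + 194.2 y = -10158.31
255.4 x − 13.0 y = 19186.47
Solving the 2×2 system: x ≈ 75.9, y ≈ 15.3 km.

75.9 km east, 15.3 km north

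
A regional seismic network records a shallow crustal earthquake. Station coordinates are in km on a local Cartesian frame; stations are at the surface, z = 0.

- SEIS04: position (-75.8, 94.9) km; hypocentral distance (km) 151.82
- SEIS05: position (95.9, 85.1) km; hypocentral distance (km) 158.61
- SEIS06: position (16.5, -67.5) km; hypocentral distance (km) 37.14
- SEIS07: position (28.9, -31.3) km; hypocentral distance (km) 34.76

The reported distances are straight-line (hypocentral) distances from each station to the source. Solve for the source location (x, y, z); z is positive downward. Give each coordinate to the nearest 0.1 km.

(-3.4, -38.1, 10.9)

Each station gives a sphere (x−x_i)² + (y−y_i)² + z² = d_i² (stations at z=0).
Subtracting the SEIS04 sphere from SEIS05 and SEIS06: z² cancels, leaving linear equations in x and y:
343.4 x − 19.6 y = -420.65
184.6 x − 324.8 y = 11746.78
Solving: x ≈ -3.399, y ≈ -38.098 km (keep extra digits for the depth step; rounded: -3.4, -38.1).
Then from the SEIS04 sphere: z² = 151.82² − (x + 75.8)² − (y − 94.9)² with x = -3.399, y = -38.098, so z ≈ 10.906 ≈ 10.9 km.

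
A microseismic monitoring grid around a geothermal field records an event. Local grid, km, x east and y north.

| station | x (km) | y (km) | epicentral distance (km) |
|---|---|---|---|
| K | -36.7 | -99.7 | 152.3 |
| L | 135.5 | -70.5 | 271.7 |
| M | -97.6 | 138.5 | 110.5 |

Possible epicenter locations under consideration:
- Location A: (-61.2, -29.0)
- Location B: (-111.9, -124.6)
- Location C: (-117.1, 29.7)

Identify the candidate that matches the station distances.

Location C

For each candidate, compare |candidate − station| to the reported distance:
Location A: residuals K 77.5, L 70.7, M 60.9 → max 77.5 km
Location B: residuals K 73.1, L 18.5, M 153.0 → max 153.0 km
Location C: residuals K 0.0, L 0.0, M 0.0 → max 0.0 km
Only Location C has all residuals ≈ 0.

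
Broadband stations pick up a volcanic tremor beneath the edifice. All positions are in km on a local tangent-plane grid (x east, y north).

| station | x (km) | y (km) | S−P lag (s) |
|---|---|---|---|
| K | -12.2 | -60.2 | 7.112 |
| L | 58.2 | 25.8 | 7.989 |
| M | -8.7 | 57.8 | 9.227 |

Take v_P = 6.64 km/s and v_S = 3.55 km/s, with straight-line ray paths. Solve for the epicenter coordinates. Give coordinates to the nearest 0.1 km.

Distance from S−P lag: d = Δt · v_P v_S / (v_P − v_S) = Δt · (6.64·3.55)/(6.64−3.55) ≈ 7.6285·Δt.
So d_K = 54.25, d_L = 60.94, d_M = 70.39 km.
Circle about each station: (x + 12.2)² + (y + 60.2)² = 54.25²; (x − 58.2)² + (y − 25.8)² = 60.94²; (x + 8.7)² + (y − 57.8)² = 70.39².
Subtracting pairs of circle equations eliminates x²+y² and gives linear equations (the radical axes):
140.8 x + 172.0 y = -490.62
7.0 x + 236.0 y = -2368.04
Solving the 2×2 system: x ≈ 9.1, y ≈ -10.3 km.

(9.1, -10.3)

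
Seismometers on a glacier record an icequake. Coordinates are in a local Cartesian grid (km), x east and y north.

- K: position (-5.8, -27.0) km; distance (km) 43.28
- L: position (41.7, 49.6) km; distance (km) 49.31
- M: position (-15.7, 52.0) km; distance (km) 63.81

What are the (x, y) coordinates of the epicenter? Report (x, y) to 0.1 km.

25.3 km east, 3.1 km north

Circle about each station: (x + 5.8)² + (y + 27.0)² = 43.28²; (x − 41.7)² + (y − 49.6)² = 49.31²; (x + 15.7)² + (y − 52.0)² = 63.81².
Subtracting the K equation from the L and M equations removes the quadratic terms:
95.0 x + 153.2 y = 2878.09
-19.8 x + 158.0 y = -10.71
Solving the 2×2 system: x ≈ 25.3, y ≈ 3.1 km.
Check against K (with the unrounded x, y): √((x + 5.8)²+(y + 27.0)²) = 43.28 ≈ 43.28 km. ✓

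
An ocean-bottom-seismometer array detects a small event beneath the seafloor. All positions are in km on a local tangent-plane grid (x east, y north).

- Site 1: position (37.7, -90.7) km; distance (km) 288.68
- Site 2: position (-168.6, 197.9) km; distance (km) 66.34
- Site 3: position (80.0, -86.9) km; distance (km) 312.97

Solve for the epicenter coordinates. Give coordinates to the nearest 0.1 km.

-134.5 km east, 141.0 km north

Circle about each station: (x − 37.7)² + (y + 90.7)² = 288.68²; (x + 168.6)² + (y − 197.9)² = 66.34²; (x − 80.0)² + (y + 86.9)² = 312.97².
Subtracting pairs of circle equations eliminates x²+y² and gives linear equations (the radical axes):
-412.6 x + 577.2 y = 136877.74
84.6 x + 7.6 y = -10310.25
Solving the 2×2 system: x ≈ -134.5, y ≈ 141.0 km.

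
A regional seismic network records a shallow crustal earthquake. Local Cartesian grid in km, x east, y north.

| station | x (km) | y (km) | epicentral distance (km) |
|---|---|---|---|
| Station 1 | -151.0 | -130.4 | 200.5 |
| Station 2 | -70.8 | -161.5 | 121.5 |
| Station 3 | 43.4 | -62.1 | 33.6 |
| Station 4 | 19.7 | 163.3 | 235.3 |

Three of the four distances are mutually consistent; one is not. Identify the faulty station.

Solve using three stations at a time. Using Station 2, Station 3, Station 4 (subtract circle equations pairwise → linear system) gives (x, y) ≈ (11.2, -71.9).
Distances from that point to each station vs reported:
  Station 1: calculated 172.5 vs reported 200.5 → residual 28.0 km
  Station 2: calculated 121.5 vs reported 121.5 → residual 0.0 km
  Station 3: calculated 33.6 vs reported 33.6 → residual 0.0 km
  Station 4: calculated 235.3 vs reported 235.3 → residual 0.0 km
Station 2, Station 3, Station 4 are mutually consistent (residuals ≈ 0); Station 1 is off by 28.0 km.

Station 1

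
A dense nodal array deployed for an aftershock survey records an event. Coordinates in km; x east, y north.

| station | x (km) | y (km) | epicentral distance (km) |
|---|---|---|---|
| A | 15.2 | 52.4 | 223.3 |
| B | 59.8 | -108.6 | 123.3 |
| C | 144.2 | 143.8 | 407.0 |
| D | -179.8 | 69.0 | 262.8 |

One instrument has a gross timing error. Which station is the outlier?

C

Solve using three stations at a time. Using A, B, D (subtract circle equations pairwise → linear system) gives (x, y) ≈ (-51.9, -160.5).
Distances from that point to each station vs reported:
  A: calculated 223.2 vs reported 223.3 → residual 0.1 km
  B: calculated 123.2 vs reported 123.3 → residual 0.1 km
  C: calculated 362.0 vs reported 407.0 → residual 45.0 km
  D: calculated 262.7 vs reported 262.8 → residual 0.1 km
A, B, D are mutually consistent (residuals ≈ 0); C is off by 45.0 km.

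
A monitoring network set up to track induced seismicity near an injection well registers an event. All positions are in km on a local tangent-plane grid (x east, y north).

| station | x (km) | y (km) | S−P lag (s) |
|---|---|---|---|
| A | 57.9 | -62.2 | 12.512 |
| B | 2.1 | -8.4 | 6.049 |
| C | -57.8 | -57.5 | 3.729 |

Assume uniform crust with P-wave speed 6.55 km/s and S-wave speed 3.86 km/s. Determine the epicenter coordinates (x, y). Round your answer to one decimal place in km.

Distance from S−P lag: d = Δt · v_P v_S / (v_P − v_S) = Δt · (6.55·3.86)/(6.55−3.86) ≈ 9.3989·Δt.
So d_A = 117.60, d_B = 56.85, d_C = 35.05 km.
Circle about each station: (x − 57.9)² + (y + 62.2)² = 117.60²; (x − 2.1)² + (y + 8.4)² = 56.85²; (x + 57.8)² + (y + 57.5)² = 35.05².
Subtracting the A equation from the B and C equations removes the quadratic terms:
-111.6 x + 107.6 y = 3451.56
-231.4 x + 9.4 y = 12027.10
Solving the 2×2 system: x ≈ -52.9, y ≈ -22.8 km.

x ≈ -52.9 km, y ≈ -22.8 km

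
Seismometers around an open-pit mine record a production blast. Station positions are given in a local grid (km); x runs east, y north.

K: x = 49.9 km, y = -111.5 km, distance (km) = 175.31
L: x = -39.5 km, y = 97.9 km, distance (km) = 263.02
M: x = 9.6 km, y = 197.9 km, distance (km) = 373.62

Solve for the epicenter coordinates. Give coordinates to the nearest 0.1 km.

(-120.6, -152.3)

Circle about each station: (x − 49.9)² + (y + 111.5)² = 175.31²; (x + 39.5)² + (y − 97.9)² = 263.02²; (x − 9.6)² + (y − 197.9)² = 373.62².
Subtracting pairs of circle equations eliminates x²+y² and gives linear equations (the radical axes):
-178.8 x + 418.8 y = -42223.52
-80.6 x + 618.8 y = -84524.00
Solving the 2×2 system: x ≈ -120.6, y ≈ -152.3 km.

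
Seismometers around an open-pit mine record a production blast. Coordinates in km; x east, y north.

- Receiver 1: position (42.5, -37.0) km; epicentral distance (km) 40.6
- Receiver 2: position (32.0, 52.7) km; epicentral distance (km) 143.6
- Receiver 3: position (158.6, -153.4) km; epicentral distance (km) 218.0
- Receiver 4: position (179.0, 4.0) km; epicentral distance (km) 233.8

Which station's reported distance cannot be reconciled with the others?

Solve using three stations at a time. Using Receiver 2, Receiver 3, Receiver 4 (subtract circle equations pairwise → linear system) gives (x, y) ≈ (-42.9, -69.9).
Distances from that point to each station vs reported:
  Receiver 1: calculated 91.5 vs reported 40.6 → residual 50.9 km
  Receiver 2: calculated 143.7 vs reported 143.6 → residual 0.1 km
  Receiver 3: calculated 218.1 vs reported 218.0 → residual 0.1 km
  Receiver 4: calculated 233.9 vs reported 233.8 → residual 0.1 km
Receiver 2, Receiver 3, Receiver 4 are mutually consistent (residuals ≈ 0); Receiver 1 is off by 50.9 km.

Receiver 1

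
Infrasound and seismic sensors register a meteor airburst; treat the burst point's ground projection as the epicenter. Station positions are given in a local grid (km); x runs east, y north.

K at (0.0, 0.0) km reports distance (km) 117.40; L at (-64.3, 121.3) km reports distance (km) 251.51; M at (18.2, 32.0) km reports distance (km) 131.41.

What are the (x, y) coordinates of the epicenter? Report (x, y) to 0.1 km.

84.6 km east, -81.4 km north

Circle about each station: x² + y² = 117.40²; (x + 64.3)² + (y − 121.3)² = 251.51²; (x − 18.2)² + (y − 32.0)² = 131.41².
Subtracting pairs of circle equations eliminates x²+y² and gives linear equations (the radical axes):
-128.6 x + 242.6 y = -30626.34
36.4 x + 64.0 y = -2130.59
Solving the 2×2 system: x ≈ 84.6, y ≈ -81.4 km.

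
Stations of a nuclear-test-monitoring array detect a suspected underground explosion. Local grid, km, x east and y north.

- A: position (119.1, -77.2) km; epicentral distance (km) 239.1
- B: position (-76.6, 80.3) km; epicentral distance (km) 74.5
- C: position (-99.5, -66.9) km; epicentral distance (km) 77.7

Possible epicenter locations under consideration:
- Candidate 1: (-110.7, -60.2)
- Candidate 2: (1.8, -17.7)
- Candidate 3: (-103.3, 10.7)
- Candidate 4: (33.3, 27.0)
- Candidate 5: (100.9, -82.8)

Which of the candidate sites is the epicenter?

Candidate 3

For each candidate, compare |candidate − station| to the reported distance:
Candidate 1: residuals A 8.7, B 70.1, C 64.6 → max 70.1 km
Candidate 2: residuals A 107.6, B 51.0, C 34.9 → max 107.6 km
Candidate 3: residuals A 0.0, B 0.0, C 0.0 → max 0.0 km
Candidate 4: residuals A 104.1, B 47.6, C 84.9 → max 104.1 km
Candidate 5: residuals A 220.1, B 166.6, C 123.3 → max 220.1 km
Only Candidate 3 has all residuals ≈ 0.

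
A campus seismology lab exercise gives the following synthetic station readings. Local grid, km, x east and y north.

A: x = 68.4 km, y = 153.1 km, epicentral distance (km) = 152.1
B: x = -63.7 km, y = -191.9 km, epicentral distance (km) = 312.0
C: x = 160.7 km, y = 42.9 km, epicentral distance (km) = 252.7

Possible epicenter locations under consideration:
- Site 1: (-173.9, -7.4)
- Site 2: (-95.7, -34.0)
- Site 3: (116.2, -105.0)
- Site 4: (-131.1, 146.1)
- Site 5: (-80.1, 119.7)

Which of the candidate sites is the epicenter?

Site 5

For each candidate, compare |candidate − station| to the reported distance:
Site 1: residuals A 138.5, B 97.1, C 85.7 → max 138.5 km
Site 2: residuals A 96.8, B 150.9, C 15.0 → max 150.9 km
Site 3: residuals A 110.4, B 112.2, C 98.3 → max 112.2 km
Site 4: residuals A 47.5, B 32.7, C 56.8 → max 56.8 km
Site 5: residuals A 0.1, B 0.0, C 0.1 → max 0.1 km
Only Site 5 has all residuals ≈ 0.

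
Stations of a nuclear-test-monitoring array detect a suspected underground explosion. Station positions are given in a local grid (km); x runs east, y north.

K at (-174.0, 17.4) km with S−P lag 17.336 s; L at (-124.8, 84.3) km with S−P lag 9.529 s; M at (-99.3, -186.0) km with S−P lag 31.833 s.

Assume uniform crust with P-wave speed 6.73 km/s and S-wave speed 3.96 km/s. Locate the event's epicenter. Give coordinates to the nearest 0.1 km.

Distance from S−P lag: d = Δt · v_P v_S / (v_P − v_S) = Δt · (6.73·3.96)/(6.73−3.96) ≈ 9.6212·Δt.
So d_K = 166.79, d_L = 91.68, d_M = 306.27 km.
Circle about each station: (x + 174.0)² + (y − 17.4)² = 166.79²; (x + 124.8)² + (y − 84.3)² = 91.68²; (x + 99.3)² + (y + 186.0)² = 306.27².
Subtracting the K equation from the L and M equations removes the quadratic terms:
98.4 x + 133.8 y = 11516.45
149.4 x − 406.8 y = -52104.68
Solving the 2×2 system: x ≈ -38.1, y ≈ 114.1 km.

(-38.1, 114.1)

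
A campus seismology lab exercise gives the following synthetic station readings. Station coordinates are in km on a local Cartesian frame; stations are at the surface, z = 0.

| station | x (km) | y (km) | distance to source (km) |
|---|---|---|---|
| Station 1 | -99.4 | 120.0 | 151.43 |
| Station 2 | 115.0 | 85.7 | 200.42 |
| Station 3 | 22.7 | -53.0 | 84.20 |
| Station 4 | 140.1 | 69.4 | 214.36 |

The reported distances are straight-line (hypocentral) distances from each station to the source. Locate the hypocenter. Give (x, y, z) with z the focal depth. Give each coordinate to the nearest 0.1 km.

Each station gives a sphere (x−x_i)² + (y−y_i)² + z² = d_i² (stations at z=0).
Subtracting the Station 1 sphere from Station 2 and Station 3: z² cancels, leaving linear equations in x and y:
428.8 x − 68.6 y = -20948.00
244.2 x − 346.0 y = -5114.67
Solving: x ≈ -52.405, y ≈ -22.204 km (keep extra digits for the depth step; rounded: -52.4, -22.2).
Then from the Station 1 sphere: z² = 151.43² − (x + 99.4)² − (y − 120.0)² with x = -52.405, y = -22.204, so z ≈ 22.373 ≈ 22.4 km.
Check against Station 4 (with the unrounded solution): distance 214.36 ≈ 214.36 km. ✓

x ≈ -52.4 km, y ≈ -22.2 km, depth ≈ 22.4 km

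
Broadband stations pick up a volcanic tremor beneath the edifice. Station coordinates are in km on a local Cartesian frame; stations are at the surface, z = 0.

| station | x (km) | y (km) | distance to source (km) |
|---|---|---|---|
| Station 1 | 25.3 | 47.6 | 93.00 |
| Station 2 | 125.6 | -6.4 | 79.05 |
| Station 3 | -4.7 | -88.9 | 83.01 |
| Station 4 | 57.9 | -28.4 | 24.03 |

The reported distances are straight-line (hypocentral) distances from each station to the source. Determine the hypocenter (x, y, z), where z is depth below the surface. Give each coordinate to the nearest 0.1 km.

Each station gives a sphere (x−x_i)² + (y−y_i)² + z² = d_i² (stations at z=0).
Subtracting the Station 1 sphere from Station 2 and Station 3: z² cancels, leaving linear equations in x and y:
200.6 x − 108.0 y = 15310.57
-60.0 x − 273.0 y = 6777.79
Solving: x ≈ 56.296, y ≈ -37.200 km (keep extra digits for the depth step; rounded: 56.3, -37.2).
Then from the Station 1 sphere: z² = 93.00² − (x − 25.3)² − (y − 47.6)² with x = 56.296, y = -37.200, so z ≈ 22.298 ≈ 22.3 km.

(56.3, -37.2, 22.3)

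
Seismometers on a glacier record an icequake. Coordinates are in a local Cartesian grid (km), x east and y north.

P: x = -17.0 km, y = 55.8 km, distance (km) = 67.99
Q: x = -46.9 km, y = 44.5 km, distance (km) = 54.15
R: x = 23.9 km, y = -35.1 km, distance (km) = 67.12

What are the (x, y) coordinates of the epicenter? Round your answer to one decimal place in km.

x ≈ -37.9 km, y ≈ -8.9 km

Circle about each station: (x + 17.0)² + (y − 55.8)² = 67.99²; (x + 46.9)² + (y − 44.5)² = 54.15²; (x − 23.9)² + (y + 35.1)² = 67.12².
Subtracting pairs of circle equations eliminates x²+y² and gives linear equations (the radical axes):
-59.8 x − 22.6 y = 2467.64
81.8 x − 181.8 y = -1481.87
Solving the 2×2 system: x ≈ -37.9, y ≈ -8.9 km.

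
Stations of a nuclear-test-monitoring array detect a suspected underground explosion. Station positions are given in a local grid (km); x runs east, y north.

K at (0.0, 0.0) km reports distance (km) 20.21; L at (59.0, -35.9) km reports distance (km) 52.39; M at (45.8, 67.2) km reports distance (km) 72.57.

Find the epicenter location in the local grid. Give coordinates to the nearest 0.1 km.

Circle about each station: x² + y² = 20.21²; (x − 59.0)² + (y + 35.9)² = 52.39²; (x − 45.8)² + (y − 67.2)² = 72.57².
Subtracting pairs of circle equations eliminates x²+y² and gives linear equations (the radical axes):
118.0 x − 71.8 y = 2433.54
91.6 x + 134.4 y = 1755.52
Solving the 2×2 system: x ≈ 20.2, y ≈ -0.7 km.
Check against K (with the unrounded x, y): √(x²+y²) = 20.21 ≈ 20.21 km. ✓

20.2 km east, -0.7 km north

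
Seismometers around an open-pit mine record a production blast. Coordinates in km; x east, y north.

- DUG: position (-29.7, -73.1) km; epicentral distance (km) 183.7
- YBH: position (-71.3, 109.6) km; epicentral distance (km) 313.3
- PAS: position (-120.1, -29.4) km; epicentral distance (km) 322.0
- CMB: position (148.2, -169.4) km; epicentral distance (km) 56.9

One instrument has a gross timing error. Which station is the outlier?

Solve using three stations at a time. Using DUG, YBH, CMB (subtract circle equations pairwise → linear system) gives (x, y) ≈ (149.8, -112.4).
Distances from that point to each station vs reported:
  DUG: calculated 183.7 vs reported 183.7 → residual 0.0 km
  YBH: calculated 313.3 vs reported 313.3 → residual 0.0 km
  PAS: calculated 282.4 vs reported 322.0 → residual 39.6 km
  CMB: calculated 57.0 vs reported 56.9 → residual 0.1 km
DUG, YBH, CMB are mutually consistent (residuals ≈ 0); PAS is off by 39.6 km.

PAS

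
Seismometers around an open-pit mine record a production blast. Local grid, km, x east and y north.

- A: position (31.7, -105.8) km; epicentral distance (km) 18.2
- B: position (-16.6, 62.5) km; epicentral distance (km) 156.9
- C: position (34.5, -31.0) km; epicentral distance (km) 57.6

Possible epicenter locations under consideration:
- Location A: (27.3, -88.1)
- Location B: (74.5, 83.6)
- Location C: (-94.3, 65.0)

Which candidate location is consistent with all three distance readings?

Location A

For each candidate, compare |candidate − station| to the reported distance:
Location A: residuals A 0.0, B 0.0, C 0.0 → max 0.0 km
Location B: residuals A 176.0, B 63.4, C 63.8 → max 176.0 km
Location C: residuals A 194.0, B 79.2, C 103.0 → max 194.0 km
Only Location A has all residuals ≈ 0.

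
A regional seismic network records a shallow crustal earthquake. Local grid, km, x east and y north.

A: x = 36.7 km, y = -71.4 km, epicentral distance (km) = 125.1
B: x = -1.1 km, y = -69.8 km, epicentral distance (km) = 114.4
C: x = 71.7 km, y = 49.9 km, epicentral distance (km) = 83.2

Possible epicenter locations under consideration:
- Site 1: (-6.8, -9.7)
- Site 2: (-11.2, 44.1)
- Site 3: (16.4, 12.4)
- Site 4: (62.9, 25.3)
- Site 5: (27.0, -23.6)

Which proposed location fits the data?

For each candidate, compare |candidate − station| to the reported distance:
Site 1: residuals A 49.6, B 54.0, C 15.4 → max 54.0 km
Site 2: residuals A 0.1, B 0.1, C 0.1 → max 0.1 km
Site 3: residuals A 38.9, B 30.4, C 16.4 → max 38.9 km
Site 4: residuals A 24.9, B 0.2, C 57.1 → max 57.1 km
Site 5: residuals A 76.3, B 60.3, C 2.8 → max 76.3 km
Only Site 2 has all residuals ≈ 0.

Site 2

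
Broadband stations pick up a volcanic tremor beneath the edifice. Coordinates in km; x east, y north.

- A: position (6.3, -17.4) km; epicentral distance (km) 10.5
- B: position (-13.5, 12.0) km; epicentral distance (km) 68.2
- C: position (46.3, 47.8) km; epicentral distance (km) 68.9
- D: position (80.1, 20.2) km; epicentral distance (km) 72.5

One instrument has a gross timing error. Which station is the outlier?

B

Solve using three stations at a time. Using A, C, D (subtract circle equations pairwise → linear system) gives (x, y) ≈ (16.3, -14.2).
Distances from that point to each station vs reported:
  A: calculated 10.5 vs reported 10.5 → residual 0.0 km
  B: calculated 39.7 vs reported 68.2 → residual 28.5 km
  C: calculated 68.9 vs reported 68.9 → residual 0.0 km
  D: calculated 72.5 vs reported 72.5 → residual 0.0 km
A, C, D are mutually consistent (residuals ≈ 0); B is off by 28.5 km.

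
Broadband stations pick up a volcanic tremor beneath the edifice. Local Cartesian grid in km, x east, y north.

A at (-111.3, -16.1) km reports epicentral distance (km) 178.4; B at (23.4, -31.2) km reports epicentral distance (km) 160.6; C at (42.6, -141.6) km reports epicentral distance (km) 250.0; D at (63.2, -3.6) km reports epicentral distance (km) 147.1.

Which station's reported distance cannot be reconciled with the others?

Solve using three stations at a time. Using A, B, D (subtract circle equations pairwise → linear system) gives (x, y) ≈ (-4.7, 127.0).
Distances from that point to each station vs reported:
  A: calculated 178.5 vs reported 178.4 → residual 0.1 km
  B: calculated 160.7 vs reported 160.6 → residual 0.1 km
  C: calculated 272.7 vs reported 250.0 → residual 22.7 km
  D: calculated 147.2 vs reported 147.1 → residual 0.1 km
A, B, D are mutually consistent (residuals ≈ 0); C is off by 22.7 km.

C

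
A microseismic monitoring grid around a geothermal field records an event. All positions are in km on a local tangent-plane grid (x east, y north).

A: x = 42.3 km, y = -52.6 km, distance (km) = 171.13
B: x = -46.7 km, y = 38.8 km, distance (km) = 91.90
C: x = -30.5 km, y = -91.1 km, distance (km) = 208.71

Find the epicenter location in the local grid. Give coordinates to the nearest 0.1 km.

5.4 km east, 114.5 km north

Circle about each station: (x − 42.3)² + (y + 52.6)² = 171.13²; (x + 46.7)² + (y − 38.8)² = 91.90²; (x + 30.5)² + (y + 91.1)² = 208.71².
Subtracting pairs of circle equations eliminates x²+y² and gives linear equations (the radical axes):
-178.0 x + 182.8 y = 19970.15
-145.6 x − 77.0 y = -9600.98
Solving the 2×2 system: x ≈ 5.4, y ≈ 114.5 km.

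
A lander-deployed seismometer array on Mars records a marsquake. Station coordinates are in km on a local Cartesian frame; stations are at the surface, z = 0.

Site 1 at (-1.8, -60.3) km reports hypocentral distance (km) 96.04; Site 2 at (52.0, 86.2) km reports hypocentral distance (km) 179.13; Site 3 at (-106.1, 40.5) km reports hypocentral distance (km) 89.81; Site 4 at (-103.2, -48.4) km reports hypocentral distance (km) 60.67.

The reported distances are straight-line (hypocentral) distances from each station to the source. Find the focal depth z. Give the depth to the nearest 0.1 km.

50.5 km

Each station gives a sphere (x−x_i)² + (y−y_i)² + z² = d_i² (stations at z=0).
Subtracting the Site 1 sphere from Site 2 and Site 3: z² cancels, leaving linear equations in x and y:
107.6 x + 293.0 y = -16368.77
-208.6 x + 201.6 y = 10415.98
Solving: x ≈ -76.702, y ≈ -27.698 km (keep extra digits for the depth step; rounded: -76.7, -27.7).
Then from the Site 1 sphere: z² = 96.04² − (x + 1.8)² − (y + 60.3)² with x = -76.702, y = -27.698, so z ≈ 50.502 ≈ 50.5 km.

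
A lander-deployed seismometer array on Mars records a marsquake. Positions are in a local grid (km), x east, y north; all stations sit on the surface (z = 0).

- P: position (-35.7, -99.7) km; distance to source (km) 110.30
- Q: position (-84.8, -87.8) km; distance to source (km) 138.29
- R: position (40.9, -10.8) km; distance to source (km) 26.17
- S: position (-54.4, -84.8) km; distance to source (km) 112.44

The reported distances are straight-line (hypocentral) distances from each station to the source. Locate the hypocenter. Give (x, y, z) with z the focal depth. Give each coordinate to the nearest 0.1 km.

x ≈ 29.9 km, y ≈ -14.2 km, depth ≈ 23.5 km

Each station gives a sphere (x−x_i)² + (y−y_i)² + z² = d_i² (stations at z=0).
Subtracting the P sphere from Q and R: z² cancels, leaving linear equations in x and y:
-98.2 x + 23.8 y = -3272.73
153.2 x + 177.8 y = 2056.09
Solving: x ≈ 29.888, y ≈ -14.189 km (keep extra digits for the depth step; rounded: 29.9, -14.2).
Then from the P sphere: z² = 110.30² − (x + 35.7)² − (y + 99.7)² with x = 29.888, y = -14.189, so z ≈ 23.498 ≈ 23.5 km.
Check against S (with the unrounded solution): distance 112.44 ≈ 112.44 km. ✓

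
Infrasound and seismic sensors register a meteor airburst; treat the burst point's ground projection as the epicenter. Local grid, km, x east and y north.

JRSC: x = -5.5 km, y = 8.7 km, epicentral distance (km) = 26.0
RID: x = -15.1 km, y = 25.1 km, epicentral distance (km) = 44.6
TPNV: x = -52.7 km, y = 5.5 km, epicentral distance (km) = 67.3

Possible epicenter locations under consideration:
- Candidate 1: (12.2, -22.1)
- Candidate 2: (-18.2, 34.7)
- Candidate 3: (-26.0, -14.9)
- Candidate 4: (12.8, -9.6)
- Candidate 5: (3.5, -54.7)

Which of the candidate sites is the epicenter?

Candidate 4

For each candidate, compare |candidate − station| to the reported distance:
Candidate 1: residuals JRSC 9.5, RID 9.9, TPNV 3.2 → max 9.9 km
Candidate 2: residuals JRSC 2.9, RID 34.5, TPNV 22.1 → max 34.5 km
Candidate 3: residuals JRSC 5.3, RID 3.1, TPNV 33.7 → max 33.7 km
Candidate 4: residuals JRSC 0.1, RID 0.1, TPNV 0.1 → max 0.1 km
Candidate 5: residuals JRSC 38.0, RID 37.3, TPNV 15.1 → max 38.0 km
Only Candidate 4 has all residuals ≈ 0.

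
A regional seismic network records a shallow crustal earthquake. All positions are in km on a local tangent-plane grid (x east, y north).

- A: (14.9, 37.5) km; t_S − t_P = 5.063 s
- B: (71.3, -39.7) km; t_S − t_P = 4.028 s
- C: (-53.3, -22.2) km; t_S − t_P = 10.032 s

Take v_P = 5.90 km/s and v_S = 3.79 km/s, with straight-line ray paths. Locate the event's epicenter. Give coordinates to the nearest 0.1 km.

51.1 km east, -2.1 km north

Distance from S−P lag: d = Δt · v_P v_S / (v_P − v_S) = Δt · (5.90·3.79)/(5.90−3.79) ≈ 10.5976·Δt.
So d_A = 53.66, d_B = 42.69, d_C = 106.32 km.
Circle about each station: (x − 14.9)² + (y − 37.5)² = 53.66²; (x − 71.3)² + (y + 39.7)² = 42.69²; (x + 53.3)² + (y + 22.2)² = 106.32².
Subtracting pairs of circle equations eliminates x²+y² and gives linear equations (the radical axes):
112.8 x − 154.4 y = 6088.48
-136.4 x − 119.4 y = -6719.08
Solving the 2×2 system: x ≈ 51.1, y ≈ -2.1 km.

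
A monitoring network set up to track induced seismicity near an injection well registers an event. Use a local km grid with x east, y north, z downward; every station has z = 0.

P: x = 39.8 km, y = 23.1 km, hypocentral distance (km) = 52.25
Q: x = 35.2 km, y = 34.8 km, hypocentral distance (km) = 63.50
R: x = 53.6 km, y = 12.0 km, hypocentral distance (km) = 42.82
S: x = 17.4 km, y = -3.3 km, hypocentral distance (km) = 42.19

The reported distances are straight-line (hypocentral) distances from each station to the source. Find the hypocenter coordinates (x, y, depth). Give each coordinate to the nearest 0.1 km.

x ≈ 46.4 km, y ≈ -23.2 km, depth ≈ 23.3 km

Each station gives a sphere (x−x_i)² + (y−y_i)² + z² = d_i² (stations at z=0).
Subtracting the P sphere from Q and R: z² cancels, leaving linear equations in x and y:
-9.2 x + 23.4 y = -969.76
27.6 x − 22.2 y = 1795.82
Solving: x ≈ 46.408, y ≈ -23.197 km (keep extra digits for the depth step; rounded: 46.4, -23.2).
Then from the P sphere: z² = 52.25² − (x − 39.8)² − (y − 23.1)² with x = 46.408, y = -23.197, so z ≈ 23.302 ≈ 23.3 km.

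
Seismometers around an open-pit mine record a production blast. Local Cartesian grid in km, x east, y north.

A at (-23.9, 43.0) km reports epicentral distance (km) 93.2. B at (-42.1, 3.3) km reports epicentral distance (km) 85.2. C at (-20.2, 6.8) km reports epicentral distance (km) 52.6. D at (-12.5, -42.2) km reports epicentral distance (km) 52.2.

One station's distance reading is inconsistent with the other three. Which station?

C

Solve using three stations at a time. Using A, B, D (subtract circle equations pairwise → linear system) gives (x, y) ≈ (37.5, -27.1).
Distances from that point to each station vs reported:
  A: calculated 93.2 vs reported 93.2 → residual 0.0 km
  B: calculated 85.2 vs reported 85.2 → residual 0.0 km
  C: calculated 66.9 vs reported 52.6 → residual 14.3 km
  D: calculated 52.2 vs reported 52.2 → residual 0.0 km
A, B, D are mutually consistent (residuals ≈ 0); C is off by 14.3 km.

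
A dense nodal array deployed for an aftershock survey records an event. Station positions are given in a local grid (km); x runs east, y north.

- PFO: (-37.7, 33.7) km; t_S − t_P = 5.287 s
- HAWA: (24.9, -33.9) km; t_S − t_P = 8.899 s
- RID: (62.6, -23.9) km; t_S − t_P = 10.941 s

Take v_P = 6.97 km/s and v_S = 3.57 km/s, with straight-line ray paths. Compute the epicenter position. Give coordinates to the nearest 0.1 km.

(0.3, 26.4)

Distance from S−P lag: d = Δt · v_P v_S / (v_P − v_S) = Δt · (6.97·3.57)/(6.97−3.57) ≈ 7.3185·Δt.
So d_PFO = 38.69, d_HAWA = 65.13, d_RID = 80.07 km.
Circle about each station: (x + 37.7)² + (y − 33.7)² = 38.69²; (x − 24.9)² + (y + 33.9)² = 65.13²; (x − 62.6)² + (y + 23.9)² = 80.07².
Subtracting pairs of circle equations eliminates x²+y² and gives linear equations (the radical axes):
125.2 x − 135.2 y = -3532.76
200.6 x − 115.2 y = -2981.30
Solving the 2×2 system: x ≈ 0.3, y ≈ 26.4 km.
Check against PFO (with the unrounded x, y): √((x + 37.7)²+(y − 33.7)²) = 38.70 ≈ 38.69 km. ✓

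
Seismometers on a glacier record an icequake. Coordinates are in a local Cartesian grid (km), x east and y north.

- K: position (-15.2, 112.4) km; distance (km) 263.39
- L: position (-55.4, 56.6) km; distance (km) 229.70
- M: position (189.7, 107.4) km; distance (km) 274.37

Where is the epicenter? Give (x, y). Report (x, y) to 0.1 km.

(66.8, -137.9)

Circle about each station: (x + 15.2)² + (y − 112.4)² = 263.39²; (x + 55.4)² + (y − 56.6)² = 229.70²; (x − 189.7)² + (y − 107.4)² = 274.37².
Subtracting pairs of circle equations eliminates x²+y² and gives linear equations (the radical axes):
-80.4 x − 111.6 y = 10020.12
409.8 x − 10.0 y = 28751.45
Solving the 2×2 system: x ≈ 66.8, y ≈ -137.9 km.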